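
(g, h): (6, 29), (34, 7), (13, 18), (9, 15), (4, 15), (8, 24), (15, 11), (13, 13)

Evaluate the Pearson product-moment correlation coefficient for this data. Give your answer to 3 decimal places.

n = 8, Σg = 102, Σh = 132, Σg² = 1916, Σh² = 2530, Σgh = 1367
nΣgh − ΣgΣh = 10936 − 13464 = -2528
nΣg² − (Σg)² = 15328 − 10404 = 4924; nΣh² − (Σh)² = 20240 − 17424 = 2816
r = -2528 / √(4924 × 2816) = -2528 / 3723.7057 ≈ -0.679

-0.679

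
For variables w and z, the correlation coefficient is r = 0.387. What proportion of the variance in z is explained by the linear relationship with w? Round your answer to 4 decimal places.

0.1498

r² = (0.387)² = 0.1498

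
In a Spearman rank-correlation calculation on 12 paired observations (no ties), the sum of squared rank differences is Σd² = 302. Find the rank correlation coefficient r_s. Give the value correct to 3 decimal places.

-0.056

ρ = 1 − 6Σd² / [n(n²−1)] = 1 − 6×302 / (12×143)
  = 1 − 1812/1716 = 1 − 1.0559 ≈ -0.056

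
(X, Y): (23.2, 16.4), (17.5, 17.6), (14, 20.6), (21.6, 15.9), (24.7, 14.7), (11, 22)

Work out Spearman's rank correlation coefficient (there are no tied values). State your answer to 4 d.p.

Rank X: 5, 3, 2, 4, 6, 1
Rank Y: 3, 4, 5, 2, 1, 6
d = rank(X) − rank(Y): 2, -1, -3, 2, 5, -5; Σd² = 68
ρ = 1 − 6Σd² / [n(n²−1)] = 1 − 6×68 / (6×35) = 1 − 408/210 ≈ -0.9429

-0.9429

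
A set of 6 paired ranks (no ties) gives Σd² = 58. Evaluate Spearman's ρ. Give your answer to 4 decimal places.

-0.6571

ρ = 1 − 6Σd² / [n(n²−1)] = 1 − 6×58 / (6×35)
  = 1 − 348/210 = 1 − 1.65714 ≈ -0.6571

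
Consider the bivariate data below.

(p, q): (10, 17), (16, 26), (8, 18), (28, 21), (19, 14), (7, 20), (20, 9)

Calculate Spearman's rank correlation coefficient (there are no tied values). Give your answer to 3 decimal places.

-0.143

Rank p: 3, 4, 2, 7, 5, 1, 6
Rank q: 3, 7, 4, 6, 2, 5, 1
d = rank(p) − rank(q): 0, -3, -2, 1, 3, -4, 5; Σd² = 64
ρ = 1 − 6Σd² / [n(n²−1)] = 1 − 6×64 / (7×48) = 1 − 384/336 ≈ -0.143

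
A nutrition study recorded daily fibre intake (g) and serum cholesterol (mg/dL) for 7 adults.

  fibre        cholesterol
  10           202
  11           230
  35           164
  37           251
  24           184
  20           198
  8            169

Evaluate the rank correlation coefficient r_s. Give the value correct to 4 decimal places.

Rank fibre: 2, 3, 6, 7, 5, 4, 1
Rank cholesterol: 5, 6, 1, 7, 3, 4, 2
d = rank(fibre) − rank(cholesterol): -3, -3, 5, 0, 2, 0, -1; Σd² = 48
ρ = 1 − 6Σd² / [n(n²−1)] = 1 − 6×48 / (7×48) = 1 − 288/336 ≈ 0.1429

0.1429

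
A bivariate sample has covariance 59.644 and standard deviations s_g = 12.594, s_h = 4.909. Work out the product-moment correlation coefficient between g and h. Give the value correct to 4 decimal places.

r = Cov(g,h) / (s_g · s_h) = 59.644 / (12.594 × 4.909)
  = 59.644 / 61.8239 ≈ 0.9647

0.9647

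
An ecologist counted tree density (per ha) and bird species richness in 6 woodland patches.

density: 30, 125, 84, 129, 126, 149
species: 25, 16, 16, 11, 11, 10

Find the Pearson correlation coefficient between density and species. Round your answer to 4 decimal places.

n = 6, Σx = 643, Σy = 89, Σx² = 78299, Σy² = 1479, Σxy = 8389
nΣxy − ΣxΣy = 50334 − 57227 = -6893
nΣx² − (Σx)² = 469794 − 413449 = 56345; nΣy² − (Σy)² = 8874 − 7921 = 953
r = -6893 / √(56345 × 953) = -6893 / 7327.8090 ≈ -0.9407

-0.9407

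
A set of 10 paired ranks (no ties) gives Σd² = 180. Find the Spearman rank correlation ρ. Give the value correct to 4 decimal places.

-0.0909

ρ = 1 − 6Σd² / [n(n²−1)] = 1 − 6×180 / (10×99)
  = 1 − 1080/990 = 1 − 1.09091 ≈ -0.0909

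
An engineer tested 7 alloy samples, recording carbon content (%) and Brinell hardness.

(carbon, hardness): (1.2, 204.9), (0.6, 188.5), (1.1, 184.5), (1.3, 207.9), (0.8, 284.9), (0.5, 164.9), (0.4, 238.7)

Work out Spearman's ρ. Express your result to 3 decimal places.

Rank carbon: 6, 3, 5, 7, 4, 2, 1
Rank hardness: 4, 3, 2, 5, 7, 1, 6
d = rank(carbon) − rank(hardness): 2, 0, 3, 2, -3, 1, -5; Σd² = 52
ρ = 1 − 6Σd² / [n(n²−1)] = 1 − 6×52 / (7×48) = 1 − 312/336 ≈ 0.071

0.071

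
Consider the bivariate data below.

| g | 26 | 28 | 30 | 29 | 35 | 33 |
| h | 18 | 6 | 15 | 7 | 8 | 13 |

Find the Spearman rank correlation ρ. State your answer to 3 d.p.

-0.086

Rank g: 1, 2, 4, 3, 6, 5
Rank h: 6, 1, 5, 2, 3, 4
d = rank(g) − rank(h): -5, 1, -1, 1, 3, 1; Σd² = 38
ρ = 1 − 6Σd² / [n(n²−1)] = 1 − 6×38 / (6×35) = 1 − 228/210 ≈ -0.086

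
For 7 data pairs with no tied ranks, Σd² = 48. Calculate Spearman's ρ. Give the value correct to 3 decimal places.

0.143

ρ = 1 − 6Σd² / [n(n²−1)] = 1 − 6×48 / (7×48)
  = 1 − 288/336 = 1 − 0.8571 ≈ 0.143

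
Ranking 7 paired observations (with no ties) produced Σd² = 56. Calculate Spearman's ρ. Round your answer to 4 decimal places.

0.0000

ρ = 1 − 6Σd² / [n(n²−1)] = 1 − 6×56 / (7×48)
  = 1 − 336/336 = 1 − 1.00000 ≈ 0.0000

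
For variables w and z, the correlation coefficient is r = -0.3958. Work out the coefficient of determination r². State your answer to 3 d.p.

0.157

r² = (-0.3958)² = 0.157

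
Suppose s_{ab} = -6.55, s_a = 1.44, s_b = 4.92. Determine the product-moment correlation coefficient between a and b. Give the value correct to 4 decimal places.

r = Cov(a,b) / (s_a · s_b) = -6.55 / (1.44 × 4.92)
  = -6.55 / 7.0848 ≈ -0.9245

-0.9245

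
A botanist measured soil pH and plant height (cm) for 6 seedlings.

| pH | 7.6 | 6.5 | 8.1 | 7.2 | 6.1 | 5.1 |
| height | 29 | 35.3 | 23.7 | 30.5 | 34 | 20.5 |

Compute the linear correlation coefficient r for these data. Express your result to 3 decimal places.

n = 6, Σx = 40.6, Σy = 173, Σx² = 280.68, Σy² = 5155.28, Σxy = 1173.37
nΣxy − ΣxΣy = 7040.22 − 7023.8 = 16.42
nΣx² − (Σx)² = 1684.08 − 1648.36 = 35.72; nΣy² − (Σy)² = 30931.68 − 29929 = 1002.68
r = 16.42 / √(35.72 × 1002.68) = 16.42 / 189.2504 ≈ 0.087

0.087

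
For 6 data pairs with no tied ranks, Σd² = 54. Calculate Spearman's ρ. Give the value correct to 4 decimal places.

ρ = 1 − 6Σd² / [n(n²−1)] = 1 − 6×54 / (6×35)
  = 1 − 324/210 = 1 − 1.54286 ≈ -0.5429

-0.5429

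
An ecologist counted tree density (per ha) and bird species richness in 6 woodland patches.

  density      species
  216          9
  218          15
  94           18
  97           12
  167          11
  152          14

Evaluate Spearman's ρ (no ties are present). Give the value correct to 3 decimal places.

-0.371

Rank density: 5, 6, 1, 2, 4, 3
Rank species: 1, 5, 6, 3, 2, 4
d = rank(density) − rank(species): 4, 1, -5, -1, 2, -1; Σd² = 48
ρ = 1 − 6Σd² / [n(n²−1)] = 1 − 6×48 / (6×35) = 1 − 288/210 ≈ -0.371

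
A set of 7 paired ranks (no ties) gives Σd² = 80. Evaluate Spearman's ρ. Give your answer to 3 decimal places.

-0.429

ρ = 1 − 6Σd² / [n(n²−1)] = 1 − 6×80 / (7×48)
  = 1 − 480/336 = 1 − 1.4286 ≈ -0.429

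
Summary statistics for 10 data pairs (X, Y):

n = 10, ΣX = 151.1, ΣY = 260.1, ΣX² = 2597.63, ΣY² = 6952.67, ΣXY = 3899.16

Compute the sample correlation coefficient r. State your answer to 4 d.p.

-0.1275

r = (nΣXY − ΣXΣY) / √[(nΣX² − (ΣX)²)(nΣY² − (ΣY)²)]
Numerator: 10×3899.16 − 151.1×260.1 = -309.51
Denominator: √[(25976.3 − 22831.21)(69526.7 − 67652.01)] = √[3145.09 × 1874.69] = 2428.1822
r = -309.51 / 2428.1822 ≈ -0.1275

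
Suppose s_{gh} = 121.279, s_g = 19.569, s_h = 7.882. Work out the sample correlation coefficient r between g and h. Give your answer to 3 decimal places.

0.786

r = Cov(g,h) / (s_g · s_h) = 121.279 / (19.569 × 7.882)
  = 121.279 / 154.2429 ≈ 0.786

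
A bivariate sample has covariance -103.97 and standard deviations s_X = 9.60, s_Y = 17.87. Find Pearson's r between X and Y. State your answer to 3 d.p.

-0.606

r = Cov(X,Y) / (s_X · s_Y) = -103.97 / (9.60 × 17.87)
  = -103.97 / 171.5520 ≈ -0.606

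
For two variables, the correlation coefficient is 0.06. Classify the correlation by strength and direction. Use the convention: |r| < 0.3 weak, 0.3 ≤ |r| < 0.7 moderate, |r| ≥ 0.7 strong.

weak positive

r = 0.06 > 0 so the relationship is positive.
|r| = 0.06, which falls in the weak range.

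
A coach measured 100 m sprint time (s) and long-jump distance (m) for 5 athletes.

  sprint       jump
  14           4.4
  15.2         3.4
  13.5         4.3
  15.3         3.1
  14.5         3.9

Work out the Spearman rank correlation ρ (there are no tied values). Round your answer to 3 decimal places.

-0.900

Rank sprint: 2, 4, 1, 5, 3
Rank jump: 5, 2, 4, 1, 3
d = rank(sprint) − rank(jump): -3, 2, -3, 4, 0; Σd² = 38
ρ = 1 − 6Σd² / [n(n²−1)] = 1 − 6×38 / (5×24) = 1 − 228/120 ≈ -0.900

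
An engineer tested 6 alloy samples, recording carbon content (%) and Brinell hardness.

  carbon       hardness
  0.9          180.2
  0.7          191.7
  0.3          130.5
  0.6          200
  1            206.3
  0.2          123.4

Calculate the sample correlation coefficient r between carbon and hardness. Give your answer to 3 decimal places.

0.871

n = 6, Σx = 3.7, Σy = 1032.1, Σx² = 2.79, Σy² = 184038.43, Σxy = 686.5
nΣxy − ΣxΣy = 4119 − 3818.77 = 300.23
nΣx² − (Σx)² = 16.74 − 13.69 = 3.05; nΣy² − (Σy)² = 1104230.58 − 1065230.41 = 39000.17
r = 300.23 / √(3.05 × 39000.17) = 300.23 / 344.8920 ≈ 0.871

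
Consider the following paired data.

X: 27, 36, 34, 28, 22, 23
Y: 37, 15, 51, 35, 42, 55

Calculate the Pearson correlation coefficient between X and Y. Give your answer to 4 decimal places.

n = 6, ΣX = 170, ΣY = 235, ΣX² = 4978, ΣY² = 10209, ΣXY = 6442
nΣXY − ΣXΣY = 38652 − 39950 = -1298
nΣX² − (ΣX)² = 29868 − 28900 = 968; nΣY² − (ΣY)² = 61254 − 55225 = 6029
r = -1298 / √(968 × 6029) = -1298 / 2415.7963 ≈ -0.5373

-0.5373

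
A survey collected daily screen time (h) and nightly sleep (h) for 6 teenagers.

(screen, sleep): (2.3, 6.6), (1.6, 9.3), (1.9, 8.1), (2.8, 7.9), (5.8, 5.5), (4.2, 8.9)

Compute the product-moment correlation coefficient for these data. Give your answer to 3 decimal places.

n = 6, Σx = 18.6, Σy = 46.3, Σx² = 70.58, Σy² = 367.53, Σxy = 136.85
nΣxy − ΣxΣy = 821.1 − 861.18 = -40.08
nΣx² − (Σx)² = 423.48 − 345.96 = 77.52; nΣy² − (Σy)² = 2205.18 − 2143.69 = 61.49
r = -40.08 / √(77.52 × 61.49) = -40.08 / 69.0413 ≈ -0.581

-0.581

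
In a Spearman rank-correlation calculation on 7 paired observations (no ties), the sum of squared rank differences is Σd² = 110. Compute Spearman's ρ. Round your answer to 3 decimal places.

-0.964

ρ = 1 − 6Σd² / [n(n²−1)] = 1 − 6×110 / (7×48)
  = 1 − 660/336 = 1 − 1.9643 ≈ -0.964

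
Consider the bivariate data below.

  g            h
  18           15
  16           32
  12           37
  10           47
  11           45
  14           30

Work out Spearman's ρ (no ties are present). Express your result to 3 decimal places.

Rank g: 6, 5, 3, 1, 2, 4
Rank h: 1, 3, 4, 6, 5, 2
d = rank(g) − rank(h): 5, 2, -1, -5, -3, 2; Σd² = 68
ρ = 1 − 6Σd² / [n(n²−1)] = 1 − 6×68 / (6×35) = 1 − 408/210 ≈ -0.943

-0.943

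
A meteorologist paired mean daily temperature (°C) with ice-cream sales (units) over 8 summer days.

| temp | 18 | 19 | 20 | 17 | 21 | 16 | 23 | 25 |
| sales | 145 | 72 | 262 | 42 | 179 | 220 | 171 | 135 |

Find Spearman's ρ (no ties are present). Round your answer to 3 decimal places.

Rank temp: 3, 4, 5, 2, 6, 1, 7, 8
Rank sales: 4, 2, 8, 1, 6, 7, 5, 3
d = rank(temp) − rank(sales): -1, 2, -3, 1, 0, -6, 2, 5; Σd² = 80
ρ = 1 − 6Σd² / [n(n²−1)] = 1 − 6×80 / (8×63) = 1 − 480/504 ≈ 0.048

0.048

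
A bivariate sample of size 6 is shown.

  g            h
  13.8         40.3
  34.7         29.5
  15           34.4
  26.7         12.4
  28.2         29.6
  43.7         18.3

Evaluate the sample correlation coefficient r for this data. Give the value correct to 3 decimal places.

n = 6, Σg = 162.1, Σh = 164.5, Σg² = 5037.35, Σh² = 5042.51, Σgh = 4061.3
nΣgh − ΣgΣh = 24367.8 − 26665.45 = -2297.65
nΣg² − (Σg)² = 30224.1 − 26276.41 = 3947.69; nΣh² − (Σh)² = 30255.06 − 27060.25 = 3194.81
r = -2297.65 / √(3947.69 × 3194.81) = -2297.65 / 3551.3546 ≈ -0.647

-0.647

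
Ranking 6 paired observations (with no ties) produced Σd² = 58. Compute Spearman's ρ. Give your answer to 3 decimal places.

-0.657

ρ = 1 − 6Σd² / [n(n²−1)] = 1 − 6×58 / (6×35)
  = 1 − 348/210 = 1 − 1.6571 ≈ -0.657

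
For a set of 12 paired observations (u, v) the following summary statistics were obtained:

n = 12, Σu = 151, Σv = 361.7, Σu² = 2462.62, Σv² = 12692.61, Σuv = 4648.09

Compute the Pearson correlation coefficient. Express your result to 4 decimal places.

0.0964

r = (nΣuv − ΣuΣv) / √[(nΣu² − (Σu)²)(nΣv² − (Σv)²)]
Numerator: 12×4648.09 − 151×361.7 = 1160.38
Denominator: √[(29551.44 − 22801)(152311.32 − 130826.89)] = √[6750.44 × 21484.43] = 12042.8134
r = 1160.38 / 12042.8134 ≈ 0.0964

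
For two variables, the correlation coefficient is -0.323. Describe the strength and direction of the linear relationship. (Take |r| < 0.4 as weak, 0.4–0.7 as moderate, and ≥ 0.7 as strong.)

weak negative

r = -0.323 < 0 so the relationship is negative.
|r| = 0.323, which falls in the weak range.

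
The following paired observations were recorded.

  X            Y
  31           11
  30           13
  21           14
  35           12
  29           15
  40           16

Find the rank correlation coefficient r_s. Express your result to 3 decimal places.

-0.029

Rank X: 4, 3, 1, 5, 2, 6
Rank Y: 1, 3, 4, 2, 5, 6
d = rank(X) − rank(Y): 3, 0, -3, 3, -3, 0; Σd² = 36
ρ = 1 − 6Σd² / [n(n²−1)] = 1 − 6×36 / (6×35) = 1 − 216/210 ≈ -0.029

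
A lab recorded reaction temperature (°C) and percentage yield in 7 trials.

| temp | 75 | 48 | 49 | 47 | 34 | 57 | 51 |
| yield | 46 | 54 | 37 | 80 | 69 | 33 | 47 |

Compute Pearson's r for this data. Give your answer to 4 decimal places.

-0.5031

n = 7, Σx = 361, Σy = 366, Σx² = 19545, Σy² = 20860, Σxy = 18239
nΣxy − ΣxΣy = 127673 − 132126 = -4453
nΣx² − (Σx)² = 136815 − 130321 = 6494; nΣy² − (Σy)² = 146020 − 133956 = 12064
r = -4453 / √(6494 × 12064) = -4453 / 8851.1929 ≈ -0.5031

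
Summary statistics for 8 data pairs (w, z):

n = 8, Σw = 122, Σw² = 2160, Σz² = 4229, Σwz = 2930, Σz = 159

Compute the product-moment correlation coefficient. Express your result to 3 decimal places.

0.893

r = (nΣwz − ΣwΣz) / √[(nΣw² − (Σw)²)(nΣz² − (Σz)²)]
Numerator: 8×2930 − 122×159 = 4042
Denominator: √[(17280 − 14884)(33832 − 25281)] = √[2396 × 8551] = 4526.3888
r = 4042 / 4526.3888 ≈ 0.893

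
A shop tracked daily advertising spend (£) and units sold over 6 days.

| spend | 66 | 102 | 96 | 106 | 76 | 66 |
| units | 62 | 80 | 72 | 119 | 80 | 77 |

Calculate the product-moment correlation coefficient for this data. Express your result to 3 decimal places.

0.635

n = 6, Σx = 512, Σy = 490, Σx² = 45344, Σy² = 41918, Σxy = 42940
nΣxy − ΣxΣy = 257640 − 250880 = 6760
nΣx² − (Σx)² = 272064 − 262144 = 9920; nΣy² − (Σy)² = 251508 − 240100 = 11408
r = 6760 / √(9920 × 11408) = 6760 / 10638.0149 ≈ 0.635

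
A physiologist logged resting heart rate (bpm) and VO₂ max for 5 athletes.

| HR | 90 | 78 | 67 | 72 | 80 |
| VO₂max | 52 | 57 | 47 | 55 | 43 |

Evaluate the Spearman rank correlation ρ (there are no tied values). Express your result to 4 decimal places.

Rank HR: 5, 3, 1, 2, 4
Rank VO₂max: 3, 5, 2, 4, 1
d = rank(HR) − rank(VO₂max): 2, -2, -1, -2, 3; Σd² = 22
ρ = 1 − 6Σd² / [n(n²−1)] = 1 − 6×22 / (5×24) = 1 − 132/120 ≈ -0.1000

-0.1000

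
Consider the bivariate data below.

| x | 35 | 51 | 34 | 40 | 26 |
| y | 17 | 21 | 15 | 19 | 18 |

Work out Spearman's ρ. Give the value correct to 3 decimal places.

Rank x: 3, 5, 2, 4, 1
Rank y: 2, 5, 1, 4, 3
d = rank(x) − rank(y): 1, 0, 1, 0, -2; Σd² = 6
ρ = 1 − 6Σd² / [n(n²−1)] = 1 − 6×6 / (5×24) = 1 − 36/120 ≈ 0.700

0.700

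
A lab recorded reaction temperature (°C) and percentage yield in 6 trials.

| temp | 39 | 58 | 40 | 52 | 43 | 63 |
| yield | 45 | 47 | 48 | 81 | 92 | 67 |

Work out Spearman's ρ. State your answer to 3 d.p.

0.314

Rank temp: 1, 5, 2, 4, 3, 6
Rank yield: 1, 2, 3, 5, 6, 4
d = rank(temp) − rank(yield): 0, 3, -1, -1, -3, 2; Σd² = 24
ρ = 1 − 6Σd² / [n(n²−1)] = 1 − 6×24 / (6×35) = 1 − 144/210 ≈ 0.314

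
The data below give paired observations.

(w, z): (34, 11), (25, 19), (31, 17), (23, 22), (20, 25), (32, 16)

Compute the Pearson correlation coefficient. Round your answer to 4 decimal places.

n = 6, Σw = 165, Σz = 110, Σw² = 4695, Σz² = 2136, Σwz = 2894
nΣwz − ΣwΣz = 17364 − 18150 = -786
nΣw² − (Σw)² = 28170 − 27225 = 945; nΣz² − (Σz)² = 12816 − 12100 = 716
r = -786 / √(945 × 716) = -786 / 822.5691 ≈ -0.9555

-0.9555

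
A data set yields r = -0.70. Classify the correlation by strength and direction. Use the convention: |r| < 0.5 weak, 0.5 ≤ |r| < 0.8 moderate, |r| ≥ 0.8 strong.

r = -0.70 < 0 so the relationship is negative.
|r| = 0.70, which falls in the moderate range.

moderate negative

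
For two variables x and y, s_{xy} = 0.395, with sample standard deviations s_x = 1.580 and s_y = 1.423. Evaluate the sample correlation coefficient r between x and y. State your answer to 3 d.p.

0.176

r = Cov(x,y) / (s_x · s_y) = 0.395 / (1.580 × 1.423)
  = 0.395 / 2.2483 ≈ 0.176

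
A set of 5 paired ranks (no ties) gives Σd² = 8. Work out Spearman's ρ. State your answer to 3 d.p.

0.600

ρ = 1 − 6Σd² / [n(n²−1)] = 1 − 6×8 / (5×24)
  = 1 − 48/120 = 1 − 0.4000 ≈ 0.600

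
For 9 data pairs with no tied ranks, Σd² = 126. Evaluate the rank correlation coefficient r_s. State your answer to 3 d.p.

ρ = 1 − 6Σd² / [n(n²−1)] = 1 − 6×126 / (9×80)
  = 1 − 756/720 = 1 − 1.0500 ≈ -0.050

-0.050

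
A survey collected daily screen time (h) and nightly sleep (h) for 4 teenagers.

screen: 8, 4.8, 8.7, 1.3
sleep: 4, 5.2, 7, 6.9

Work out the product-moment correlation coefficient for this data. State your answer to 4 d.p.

-0.3299

n = 4, Σx = 22.8, Σy = 23.1, Σx² = 164.42, Σy² = 139.65, Σxy = 126.83
nΣxy − ΣxΣy = 507.32 − 526.68 = -19.36
nΣx² − (Σx)² = 657.68 − 519.84 = 137.84; nΣy² − (Σy)² = 558.6 − 533.61 = 24.99
r = -19.36 / √(137.84 × 24.99) = -19.36 / 58.6909 ≈ -0.3299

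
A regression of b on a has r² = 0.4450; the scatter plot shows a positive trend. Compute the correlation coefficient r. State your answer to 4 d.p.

|r| = √0.4450 = 0.6671
The association is positive, so r = 0.6671.

0.6671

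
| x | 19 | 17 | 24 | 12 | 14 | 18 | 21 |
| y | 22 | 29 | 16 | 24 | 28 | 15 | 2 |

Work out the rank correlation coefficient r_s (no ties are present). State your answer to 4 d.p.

-0.6786

Rank x: 5, 3, 7, 1, 2, 4, 6
Rank y: 4, 7, 3, 5, 6, 2, 1
d = rank(x) − rank(y): 1, -4, 4, -4, -4, 2, 5; Σd² = 94
ρ = 1 − 6Σd² / [n(n²−1)] = 1 − 6×94 / (7×48) = 1 − 564/336 ≈ -0.6786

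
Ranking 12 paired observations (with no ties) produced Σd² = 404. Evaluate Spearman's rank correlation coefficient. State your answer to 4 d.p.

ρ = 1 − 6Σd² / [n(n²−1)] = 1 − 6×404 / (12×143)
  = 1 − 2424/1716 = 1 − 1.41259 ≈ -0.4126

-0.4126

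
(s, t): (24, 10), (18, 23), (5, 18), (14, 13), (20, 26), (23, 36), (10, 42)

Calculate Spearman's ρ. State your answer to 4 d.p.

-0.1786

Rank s: 7, 4, 1, 3, 5, 6, 2
Rank t: 1, 4, 3, 2, 5, 6, 7
d = rank(s) − rank(t): 6, 0, -2, 1, 0, 0, -5; Σd² = 66
ρ = 1 − 6Σd² / [n(n²−1)] = 1 − 6×66 / (7×48) = 1 − 396/336 ≈ -0.1786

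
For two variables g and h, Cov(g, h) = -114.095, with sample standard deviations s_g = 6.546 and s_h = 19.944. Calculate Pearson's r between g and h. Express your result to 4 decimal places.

r = Cov(g,h) / (s_g · s_h) = -114.095 / (6.546 × 19.944)
  = -114.095 / 130.5534 ≈ -0.8739

-0.8739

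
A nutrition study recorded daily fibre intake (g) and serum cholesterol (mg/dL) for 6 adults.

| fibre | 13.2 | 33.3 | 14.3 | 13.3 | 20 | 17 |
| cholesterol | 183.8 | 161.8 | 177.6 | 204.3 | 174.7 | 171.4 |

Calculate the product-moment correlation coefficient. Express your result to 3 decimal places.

-0.723

n = 6, Σx = 111.1, Σy = 1073.6, Σx² = 2353.51, Σy² = 193139.98, Σxy = 19478.77
nΣxy − ΣxΣy = 116872.62 − 119276.96 = -2404.34
nΣx² − (Σx)² = 14121.06 − 12343.21 = 1777.85; nΣy² − (Σy)² = 1158839.88 − 1152616.96 = 6222.92
r = -2404.34 / √(1777.85 × 6222.92) = -2404.34 / 3326.1717 ≈ -0.723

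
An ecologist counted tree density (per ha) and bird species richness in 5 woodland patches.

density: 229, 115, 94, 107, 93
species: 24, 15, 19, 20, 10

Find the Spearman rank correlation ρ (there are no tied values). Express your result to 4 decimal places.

0.7000

Rank density: 5, 4, 2, 3, 1
Rank species: 5, 2, 3, 4, 1
d = rank(density) − rank(species): 0, 2, -1, -1, 0; Σd² = 6
ρ = 1 − 6Σd² / [n(n²−1)] = 1 − 6×6 / (5×24) = 1 − 36/120 ≈ 0.7000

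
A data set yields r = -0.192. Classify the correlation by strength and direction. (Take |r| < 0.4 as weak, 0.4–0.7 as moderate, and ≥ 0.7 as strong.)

weak negative

r = -0.192 < 0 so the relationship is negative.
|r| = 0.192, which falls in the weak range.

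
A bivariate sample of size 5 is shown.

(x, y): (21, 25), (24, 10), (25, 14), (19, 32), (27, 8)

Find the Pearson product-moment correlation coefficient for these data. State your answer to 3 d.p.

-0.956

n = 5, Σx = 116, Σy = 89, Σx² = 2732, Σy² = 2009, Σxy = 1939
nΣxy − ΣxΣy = 9695 − 10324 = -629
nΣx² − (Σx)² = 13660 − 13456 = 204; nΣy² − (Σy)² = 10045 − 7921 = 2124
r = -629 / √(204 × 2124) = -629 / 658.2522 ≈ -0.956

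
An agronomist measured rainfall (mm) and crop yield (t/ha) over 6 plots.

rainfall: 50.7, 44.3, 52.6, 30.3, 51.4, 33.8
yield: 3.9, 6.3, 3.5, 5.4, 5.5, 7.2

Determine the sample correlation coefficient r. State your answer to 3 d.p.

-0.647

n = 6, Σx = 263.1, Σy = 31.8, Σx² = 12002.23, Σy² = 178.4, Σxy = 1350.6
nΣxy − ΣxΣy = 8103.6 − 8366.58 = -262.98
nΣx² − (Σx)² = 72013.38 − 69221.61 = 2791.77; nΣy² − (Σy)² = 1070.4 − 1011.24 = 59.16
r = -262.98 / √(2791.77 × 59.16) = -262.98 / 406.4002 ≈ -0.647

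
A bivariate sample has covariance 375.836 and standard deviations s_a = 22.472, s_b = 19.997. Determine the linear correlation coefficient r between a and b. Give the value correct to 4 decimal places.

r = Cov(a,b) / (s_a · s_b) = 375.836 / (22.472 × 19.997)
  = 375.836 / 449.3726 ≈ 0.8364

0.8364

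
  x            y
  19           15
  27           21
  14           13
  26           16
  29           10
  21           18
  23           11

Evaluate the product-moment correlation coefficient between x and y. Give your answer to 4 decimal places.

0.0720

n = 7, Σx = 159, Σy = 104, Σx² = 3773, Σy² = 1636, Σxy = 2371
nΣxy − ΣxΣy = 16597 − 16536 = 61
nΣx² − (Σx)² = 26411 − 25281 = 1130; nΣy² − (Σy)² = 11452 − 10816 = 636
r = 61 / √(1130 × 636) = 61 / 847.7500 ≈ 0.0720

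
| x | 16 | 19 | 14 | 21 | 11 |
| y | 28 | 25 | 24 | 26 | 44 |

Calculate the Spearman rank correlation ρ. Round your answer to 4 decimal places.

Rank x: 3, 4, 2, 5, 1
Rank y: 4, 2, 1, 3, 5
d = rank(x) − rank(y): -1, 2, 1, 2, -4; Σd² = 26
ρ = 1 − 6Σd² / [n(n²−1)] = 1 − 6×26 / (5×24) = 1 − 156/120 ≈ -0.3000

-0.3000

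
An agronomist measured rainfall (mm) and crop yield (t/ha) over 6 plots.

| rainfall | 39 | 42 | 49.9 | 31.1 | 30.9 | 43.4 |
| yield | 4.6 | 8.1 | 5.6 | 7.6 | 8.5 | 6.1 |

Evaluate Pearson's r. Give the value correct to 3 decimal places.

n = 6, Σx = 236.3, Σy = 40.5, Σx² = 9580.59, Σy² = 285.35, Σxy = 1562.79
nΣxy − ΣxΣy = 9376.74 − 9570.15 = -193.41
nΣx² − (Σx)² = 57483.54 − 55837.69 = 1645.85; nΣy² − (Σy)² = 1712.1 − 1640.25 = 71.85
r = -193.41 / √(1645.85 × 71.85) = -193.41 / 343.8813 ≈ -0.562

-0.562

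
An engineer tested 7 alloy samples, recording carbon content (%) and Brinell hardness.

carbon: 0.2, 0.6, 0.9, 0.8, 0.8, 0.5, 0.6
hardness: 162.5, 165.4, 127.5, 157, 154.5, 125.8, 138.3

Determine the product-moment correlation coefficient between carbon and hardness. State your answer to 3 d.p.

-0.277

n = 7, Σx = 4.4, Σy = 1031, Σx² = 3.1, Σy² = 153491.44, Σxy = 641.57
nΣxy − ΣxΣy = 4490.99 − 4536.4 = -45.41
nΣx² − (Σx)² = 21.7 − 19.36 = 2.34; nΣy² − (Σy)² = 1074440.08 − 1062961 = 11479.08
r = -45.41 / √(2.34 × 11479.08) = -45.41 / 163.8934 ≈ -0.277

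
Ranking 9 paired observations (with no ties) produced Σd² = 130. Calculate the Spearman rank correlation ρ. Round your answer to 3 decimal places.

ρ = 1 − 6Σd² / [n(n²−1)] = 1 − 6×130 / (9×80)
  = 1 − 780/720 = 1 − 1.0833 ≈ -0.083

-0.083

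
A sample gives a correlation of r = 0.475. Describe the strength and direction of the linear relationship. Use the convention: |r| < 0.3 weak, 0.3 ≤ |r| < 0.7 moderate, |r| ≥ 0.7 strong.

r = 0.475 > 0 so the relationship is positive.
|r| = 0.475, which falls in the moderate range.

moderate positive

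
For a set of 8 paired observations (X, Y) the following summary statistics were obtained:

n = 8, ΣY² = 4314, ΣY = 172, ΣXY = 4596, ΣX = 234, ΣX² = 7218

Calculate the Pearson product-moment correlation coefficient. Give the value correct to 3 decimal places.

-0.907

r = (nΣXY − ΣXΣY) / √[(nΣX² − (ΣX)²)(nΣY² − (ΣY)²)]
Numerator: 8×4596 − 234×172 = -3480
Denominator: √[(57744 − 54756)(34512 − 29584)] = √[2988 × 4928] = 3837.2991
r = -3480 / 3837.2991 ≈ -0.907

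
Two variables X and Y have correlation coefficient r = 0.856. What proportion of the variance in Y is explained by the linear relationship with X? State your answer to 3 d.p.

0.733

r² = (0.856)² = 0.733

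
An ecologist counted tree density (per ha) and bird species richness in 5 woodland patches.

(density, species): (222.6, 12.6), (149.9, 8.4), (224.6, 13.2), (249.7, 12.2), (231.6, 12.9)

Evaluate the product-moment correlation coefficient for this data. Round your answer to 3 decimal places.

n = 5, Σx = 1078.4, Σy = 59.3, Σx² = 238454.58, Σy² = 718.81, Σxy = 13062.62
nΣxy − ΣxΣy = 65313.1 − 63949.12 = 1363.98
nΣx² − (Σx)² = 1192272.9 − 1162946.56 = 29326.34; nΣy² − (Σy)² = 3594.05 − 3516.49 = 77.56
r = 1363.98 / √(29326.34 × 77.56) = 1363.98 / 1508.1614 ≈ 0.904

0.904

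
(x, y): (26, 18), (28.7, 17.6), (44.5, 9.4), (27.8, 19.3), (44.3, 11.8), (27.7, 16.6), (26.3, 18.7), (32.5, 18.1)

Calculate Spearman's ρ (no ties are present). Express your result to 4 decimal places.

Rank x: 1, 5, 8, 4, 7, 3, 2, 6
Rank y: 5, 4, 1, 8, 2, 3, 7, 6
d = rank(x) − rank(y): -4, 1, 7, -4, 5, 0, -5, 0; Σd² = 132
ρ = 1 − 6Σd² / [n(n²−1)] = 1 − 6×132 / (8×63) = 1 − 792/504 ≈ -0.5714

-0.5714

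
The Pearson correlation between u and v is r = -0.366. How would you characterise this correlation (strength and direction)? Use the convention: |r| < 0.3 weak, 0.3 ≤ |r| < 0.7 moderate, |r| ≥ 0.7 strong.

r = -0.366 < 0 so the relationship is negative.
|r| = 0.366, which falls in the moderate range.

moderate negative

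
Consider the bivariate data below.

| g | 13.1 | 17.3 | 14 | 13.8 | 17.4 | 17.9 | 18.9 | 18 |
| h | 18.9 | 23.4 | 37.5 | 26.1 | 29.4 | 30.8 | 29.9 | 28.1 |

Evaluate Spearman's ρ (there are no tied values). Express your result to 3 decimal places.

Rank g: 1, 4, 3, 2, 5, 6, 8, 7
Rank h: 1, 2, 8, 3, 5, 7, 6, 4
d = rank(g) − rank(h): 0, 2, -5, -1, 0, -1, 2, 3; Σd² = 44
ρ = 1 − 6Σd² / [n(n²−1)] = 1 − 6×44 / (8×63) = 1 − 264/504 ≈ 0.476

0.476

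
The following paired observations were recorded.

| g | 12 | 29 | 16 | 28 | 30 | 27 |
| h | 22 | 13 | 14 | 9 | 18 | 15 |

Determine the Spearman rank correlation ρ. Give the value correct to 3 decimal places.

Rank g: 1, 5, 2, 4, 6, 3
Rank h: 6, 2, 3, 1, 5, 4
d = rank(g) − rank(h): -5, 3, -1, 3, 1, -1; Σd² = 46
ρ = 1 − 6Σd² / [n(n²−1)] = 1 − 6×46 / (6×35) = 1 − 276/210 ≈ -0.314

-0.314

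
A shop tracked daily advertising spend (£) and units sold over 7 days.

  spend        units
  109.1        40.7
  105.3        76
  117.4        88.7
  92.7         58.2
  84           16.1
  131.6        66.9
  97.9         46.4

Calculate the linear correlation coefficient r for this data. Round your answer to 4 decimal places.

0.6569

n = 7, Σx = 738, Σy = 393, Σx² = 79325.92, Σy² = 25575.2, Σxy = 42950.69
nΣxy − ΣxΣy = 300654.83 − 290034 = 10620.83
nΣx² − (Σx)² = 555281.44 − 544644 = 10637.44; nΣy² − (Σy)² = 179026.4 − 154449 = 24577.4
r = 10620.83 / √(10637.44 × 24577.4) = 10620.83 / 16169.1255 ≈ 0.6569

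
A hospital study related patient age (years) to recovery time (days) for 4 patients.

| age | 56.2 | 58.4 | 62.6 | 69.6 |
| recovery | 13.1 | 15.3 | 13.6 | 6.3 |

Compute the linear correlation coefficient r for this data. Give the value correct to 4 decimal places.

n = 4, Σx = 246.8, Σy = 48.3, Σx² = 15331.92, Σy² = 630.35, Σxy = 2919.58
nΣxy − ΣxΣy = 11678.32 − 11920.44 = -242.12
nΣx² − (Σx)² = 61327.68 − 60910.24 = 417.44; nΣy² − (Σy)² = 2521.4 − 2332.89 = 188.51
r = -242.12 / √(417.44 × 188.51) = -242.12 / 280.5203 ≈ -0.8631

-0.8631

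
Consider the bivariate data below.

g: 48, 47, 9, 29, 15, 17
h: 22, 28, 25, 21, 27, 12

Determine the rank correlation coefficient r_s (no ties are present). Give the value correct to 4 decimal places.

Rank g: 6, 5, 1, 4, 2, 3
Rank h: 3, 6, 4, 2, 5, 1
d = rank(g) − rank(h): 3, -1, -3, 2, -3, 2; Σd² = 36
ρ = 1 − 6Σd² / [n(n²−1)] = 1 − 6×36 / (6×35) = 1 − 216/210 ≈ -0.0286

-0.0286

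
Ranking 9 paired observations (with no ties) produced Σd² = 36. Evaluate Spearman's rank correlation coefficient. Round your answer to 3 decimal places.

0.700

ρ = 1 − 6Σd² / [n(n²−1)] = 1 − 6×36 / (9×80)
  = 1 − 216/720 = 1 − 0.3000 ≈ 0.700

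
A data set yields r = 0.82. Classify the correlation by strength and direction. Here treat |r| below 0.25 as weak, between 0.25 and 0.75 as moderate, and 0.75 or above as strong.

strong positive

r = 0.82 > 0 so the relationship is positive.
|r| = 0.82, which falls in the strong range.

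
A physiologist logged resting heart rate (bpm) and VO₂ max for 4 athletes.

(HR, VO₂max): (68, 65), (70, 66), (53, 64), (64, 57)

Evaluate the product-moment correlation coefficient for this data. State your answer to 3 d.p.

n = 4, Σx = 255, Σy = 252, Σx² = 16429, Σy² = 15926, Σxy = 16080
nΣxy − ΣxΣy = 64320 − 64260 = 60
nΣx² − (Σx)² = 65716 − 65025 = 691; nΣy² − (Σy)² = 63704 − 63504 = 200
r = 60 / √(691 × 200) = 60 / 371.7526 ≈ 0.161

0.161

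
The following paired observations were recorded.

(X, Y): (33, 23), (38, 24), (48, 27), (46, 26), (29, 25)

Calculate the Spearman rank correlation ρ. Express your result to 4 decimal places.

Rank X: 2, 3, 5, 4, 1
Rank Y: 1, 2, 5, 4, 3
d = rank(X) − rank(Y): 1, 1, 0, 0, -2; Σd² = 6
ρ = 1 − 6Σd² / [n(n²−1)] = 1 − 6×6 / (5×24) = 1 − 36/120 ≈ 0.7000

0.7000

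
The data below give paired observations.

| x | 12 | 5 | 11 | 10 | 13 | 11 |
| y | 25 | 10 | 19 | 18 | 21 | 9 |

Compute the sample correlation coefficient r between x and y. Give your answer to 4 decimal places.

0.6459

n = 6, Σx = 62, Σy = 102, Σx² = 680, Σy² = 1932, Σxy = 1111
nΣxy − ΣxΣy = 6666 − 6324 = 342
nΣx² − (Σx)² = 4080 − 3844 = 236; nΣy² − (Σy)² = 11592 − 10404 = 1188
r = 342 / √(236 × 1188) = 342 / 529.4979 ≈ 0.6459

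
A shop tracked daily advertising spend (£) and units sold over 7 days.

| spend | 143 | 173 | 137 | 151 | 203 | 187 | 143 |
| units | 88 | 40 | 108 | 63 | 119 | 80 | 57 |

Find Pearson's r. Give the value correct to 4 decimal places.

0.2162

n = 7, Σx = 1137, Σy = 555, Σx² = 188575, Σy² = 48787, Σxy = 91081
nΣxy − ΣxΣy = 637567 − 631035 = 6532
nΣx² − (Σx)² = 1320025 − 1292769 = 27256; nΣy² − (Σy)² = 341509 − 308025 = 33484
r = 6532 / √(27256 × 33484) = 6532 / 30209.9306 ≈ 0.2162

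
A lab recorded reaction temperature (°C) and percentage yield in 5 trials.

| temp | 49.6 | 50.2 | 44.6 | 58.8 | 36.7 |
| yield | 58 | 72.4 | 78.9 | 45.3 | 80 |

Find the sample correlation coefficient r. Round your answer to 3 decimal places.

n = 5, Σx = 239.9, Σy = 334.6, Σx² = 11773.69, Σy² = 23283.06, Σxy = 15629.86
nΣxy − ΣxΣy = 78149.3 − 80270.54 = -2121.24
nΣx² − (Σx)² = 58868.45 − 57552.01 = 1316.44; nΣy² − (Σy)² = 116415.3 − 111957.16 = 4458.14
r = -2121.24 / √(1316.44 × 4458.14) = -2121.24 / 2422.5759 ≈ -0.876

-0.876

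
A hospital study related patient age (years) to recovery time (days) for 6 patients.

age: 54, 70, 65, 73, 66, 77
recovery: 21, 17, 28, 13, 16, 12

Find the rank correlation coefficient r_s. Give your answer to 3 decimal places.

Rank age: 1, 4, 2, 5, 3, 6
Rank recovery: 5, 4, 6, 2, 3, 1
d = rank(age) − rank(recovery): -4, 0, -4, 3, 0, 5; Σd² = 66
ρ = 1 − 6Σd² / [n(n²−1)] = 1 − 6×66 / (6×35) = 1 − 396/210 ≈ -0.886

-0.886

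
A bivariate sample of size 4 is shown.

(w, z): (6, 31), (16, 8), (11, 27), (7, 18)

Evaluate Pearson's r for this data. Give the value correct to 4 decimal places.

-0.7382

n = 4, Σw = 40, Σz = 84, Σw² = 462, Σz² = 2078, Σwz = 737
nΣwz − ΣwΣz = 2948 − 3360 = -412
nΣw² − (Σw)² = 1848 − 1600 = 248; nΣz² − (Σz)² = 8312 − 7056 = 1256
r = -412 / √(248 × 1256) = -412 / 558.1111 ≈ -0.7382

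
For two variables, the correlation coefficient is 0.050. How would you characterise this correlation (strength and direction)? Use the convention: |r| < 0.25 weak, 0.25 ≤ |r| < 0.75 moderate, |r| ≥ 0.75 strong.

r = 0.050 > 0 so the relationship is positive.
|r| = 0.050, which falls in the weak range.

weak positive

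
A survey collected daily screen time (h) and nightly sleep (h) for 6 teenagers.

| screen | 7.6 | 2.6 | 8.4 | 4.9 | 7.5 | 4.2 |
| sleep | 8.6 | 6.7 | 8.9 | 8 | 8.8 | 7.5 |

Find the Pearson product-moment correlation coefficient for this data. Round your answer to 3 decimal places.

0.980

n = 6, Σx = 35.2, Σy = 48.5, Σx² = 232.98, Σy² = 395.75, Σxy = 294.24
nΣxy − ΣxΣy = 1765.44 − 1707.2 = 58.24
nΣx² − (Σx)² = 1397.88 − 1239.04 = 158.84; nΣy² − (Σy)² = 2374.5 − 2352.25 = 22.25
r = 58.24 / √(158.84 × 22.25) = 58.24 / 59.4491 ≈ 0.980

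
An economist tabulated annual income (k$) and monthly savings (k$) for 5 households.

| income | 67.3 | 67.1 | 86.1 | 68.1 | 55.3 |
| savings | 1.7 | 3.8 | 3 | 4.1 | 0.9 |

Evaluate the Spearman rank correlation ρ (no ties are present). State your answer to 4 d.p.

0.5000

Rank income: 3, 2, 5, 4, 1
Rank savings: 2, 4, 3, 5, 1
d = rank(income) − rank(savings): 1, -2, 2, -1, 0; Σd² = 10
ρ = 1 − 6Σd² / [n(n²−1)] = 1 − 6×10 / (5×24) = 1 − 60/120 ≈ 0.5000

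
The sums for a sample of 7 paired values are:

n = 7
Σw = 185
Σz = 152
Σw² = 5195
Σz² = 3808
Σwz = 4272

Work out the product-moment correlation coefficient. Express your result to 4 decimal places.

r = (nΣwz − ΣwΣz) / √[(nΣw² − (Σw)²)(nΣz² − (Σz)²)]
Numerator: 7×4272 − 185×152 = 1784
Denominator: √[(36365 − 34225)(26656 − 23104)] = √[2140 × 3552] = 2757.0419
r = 1784 / 2757.0419 ≈ 0.6471

0.6471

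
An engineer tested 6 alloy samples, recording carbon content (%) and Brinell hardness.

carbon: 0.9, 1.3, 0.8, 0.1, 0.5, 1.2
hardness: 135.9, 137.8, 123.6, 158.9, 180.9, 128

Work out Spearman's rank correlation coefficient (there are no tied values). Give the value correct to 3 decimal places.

Rank carbon: 4, 6, 3, 1, 2, 5
Rank hardness: 3, 4, 1, 5, 6, 2
d = rank(carbon) − rank(hardness): 1, 2, 2, -4, -4, 3; Σd² = 50
ρ = 1 − 6Σd² / [n(n²−1)] = 1 − 6×50 / (6×35) = 1 − 300/210 ≈ -0.429

-0.429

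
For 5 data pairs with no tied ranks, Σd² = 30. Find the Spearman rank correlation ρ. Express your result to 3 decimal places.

ρ = 1 − 6Σd² / [n(n²−1)] = 1 − 6×30 / (5×24)
  = 1 − 180/120 = 1 − 1.5000 ≈ -0.500

-0.500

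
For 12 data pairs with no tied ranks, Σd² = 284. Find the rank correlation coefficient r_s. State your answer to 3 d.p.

0.007

ρ = 1 − 6Σd² / [n(n²−1)] = 1 − 6×284 / (12×143)
  = 1 − 1704/1716 = 1 − 0.9930 ≈ 0.007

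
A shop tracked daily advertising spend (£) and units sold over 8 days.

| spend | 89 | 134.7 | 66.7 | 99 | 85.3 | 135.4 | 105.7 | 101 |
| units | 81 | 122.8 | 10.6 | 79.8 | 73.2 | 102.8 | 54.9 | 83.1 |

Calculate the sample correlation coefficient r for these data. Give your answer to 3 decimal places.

0.841

n = 8, Σx = 816.8, Σy = 608.2, Σx² = 87297.72, Σy² = 53966.94, Σxy = 66716.49
nΣxy − ΣxΣy = 533731.92 − 496777.76 = 36954.16
nΣx² − (Σx)² = 698381.76 − 667162.24 = 31219.52; nΣy² − (Σy)² = 431735.52 − 369907.24 = 61828.28
r = 36954.16 / √(31219.52 × 61828.28) = 36954.16 / 43934.6017 ≈ 0.841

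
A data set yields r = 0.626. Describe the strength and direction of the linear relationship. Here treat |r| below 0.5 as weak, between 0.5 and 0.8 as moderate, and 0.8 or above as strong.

moderate positive

r = 0.626 > 0 so the relationship is positive.
|r| = 0.626, which falls in the moderate range.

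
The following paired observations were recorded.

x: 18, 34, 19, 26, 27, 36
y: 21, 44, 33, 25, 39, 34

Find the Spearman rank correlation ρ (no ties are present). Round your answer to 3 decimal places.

0.771

Rank x: 1, 5, 2, 3, 4, 6
Rank y: 1, 6, 3, 2, 5, 4
d = rank(x) − rank(y): 0, -1, -1, 1, -1, 2; Σd² = 8
ρ = 1 − 6Σd² / [n(n²−1)] = 1 − 6×8 / (6×35) = 1 − 48/210 ≈ 0.771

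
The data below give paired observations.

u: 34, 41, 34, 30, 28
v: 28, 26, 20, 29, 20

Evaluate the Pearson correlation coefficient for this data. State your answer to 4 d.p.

n = 5, Σu = 167, Σv = 123, Σu² = 5677, Σv² = 3101, Σuv = 4128
nΣuv − ΣuΣv = 20640 − 20541 = 99
nΣu² − (Σu)² = 28385 − 27889 = 496; nΣv² − (Σv)² = 15505 − 15129 = 376
r = 99 / √(496 × 376) = 99 / 431.8518 ≈ 0.2292

0.2292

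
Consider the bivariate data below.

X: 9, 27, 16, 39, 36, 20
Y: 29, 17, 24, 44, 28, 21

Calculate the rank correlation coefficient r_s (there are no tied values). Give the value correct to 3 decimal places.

Rank X: 1, 4, 2, 6, 5, 3
Rank Y: 5, 1, 3, 6, 4, 2
d = rank(X) − rank(Y): -4, 3, -1, 0, 1, 1; Σd² = 28
ρ = 1 − 6Σd² / [n(n²−1)] = 1 − 6×28 / (6×35) = 1 − 168/210 ≈ 0.200

0.200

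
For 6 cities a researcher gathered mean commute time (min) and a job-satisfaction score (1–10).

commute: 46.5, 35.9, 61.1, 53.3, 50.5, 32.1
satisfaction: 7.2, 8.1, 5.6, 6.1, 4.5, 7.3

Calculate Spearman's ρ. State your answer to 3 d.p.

Rank commute: 3, 2, 6, 5, 4, 1
Rank satisfaction: 4, 6, 2, 3, 1, 5
d = rank(commute) − rank(satisfaction): -1, -4, 4, 2, 3, -4; Σd² = 62
ρ = 1 − 6Σd² / [n(n²−1)] = 1 − 6×62 / (6×35) = 1 − 372/210 ≈ -0.771

-0.771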